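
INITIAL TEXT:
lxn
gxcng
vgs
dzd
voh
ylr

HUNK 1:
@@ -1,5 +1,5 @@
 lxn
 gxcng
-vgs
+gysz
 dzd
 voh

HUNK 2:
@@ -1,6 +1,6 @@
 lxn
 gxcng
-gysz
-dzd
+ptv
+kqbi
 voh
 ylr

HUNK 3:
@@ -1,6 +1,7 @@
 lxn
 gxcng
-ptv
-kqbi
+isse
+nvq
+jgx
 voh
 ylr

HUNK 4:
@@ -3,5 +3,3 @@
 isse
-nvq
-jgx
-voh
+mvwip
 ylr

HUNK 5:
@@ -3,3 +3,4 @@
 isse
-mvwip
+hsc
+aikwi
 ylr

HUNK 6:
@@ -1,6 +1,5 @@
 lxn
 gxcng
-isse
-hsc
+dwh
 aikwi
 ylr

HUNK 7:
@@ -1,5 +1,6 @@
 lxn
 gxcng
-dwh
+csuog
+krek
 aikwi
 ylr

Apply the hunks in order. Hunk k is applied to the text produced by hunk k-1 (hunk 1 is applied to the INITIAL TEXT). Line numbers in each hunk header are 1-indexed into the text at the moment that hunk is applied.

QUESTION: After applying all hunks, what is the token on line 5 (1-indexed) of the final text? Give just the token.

Hunk 1: at line 1 remove [vgs] add [gysz] -> 6 lines: lxn gxcng gysz dzd voh ylr
Hunk 2: at line 1 remove [gysz,dzd] add [ptv,kqbi] -> 6 lines: lxn gxcng ptv kqbi voh ylr
Hunk 3: at line 1 remove [ptv,kqbi] add [isse,nvq,jgx] -> 7 lines: lxn gxcng isse nvq jgx voh ylr
Hunk 4: at line 3 remove [nvq,jgx,voh] add [mvwip] -> 5 lines: lxn gxcng isse mvwip ylr
Hunk 5: at line 3 remove [mvwip] add [hsc,aikwi] -> 6 lines: lxn gxcng isse hsc aikwi ylr
Hunk 6: at line 1 remove [isse,hsc] add [dwh] -> 5 lines: lxn gxcng dwh aikwi ylr
Hunk 7: at line 1 remove [dwh] add [csuog,krek] -> 6 lines: lxn gxcng csuog krek aikwi ylr
Final line 5: aikwi

Answer: aikwi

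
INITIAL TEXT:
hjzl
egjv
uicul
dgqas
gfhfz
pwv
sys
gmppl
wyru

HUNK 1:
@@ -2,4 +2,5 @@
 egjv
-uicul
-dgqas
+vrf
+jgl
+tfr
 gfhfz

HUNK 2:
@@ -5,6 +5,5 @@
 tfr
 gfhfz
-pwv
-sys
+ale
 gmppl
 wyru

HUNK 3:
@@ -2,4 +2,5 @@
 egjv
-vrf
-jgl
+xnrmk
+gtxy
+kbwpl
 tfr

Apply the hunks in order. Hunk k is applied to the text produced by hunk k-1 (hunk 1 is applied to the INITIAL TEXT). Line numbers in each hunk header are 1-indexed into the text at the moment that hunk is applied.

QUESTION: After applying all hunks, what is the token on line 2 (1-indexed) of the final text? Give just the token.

Answer: egjv

Derivation:
Hunk 1: at line 2 remove [uicul,dgqas] add [vrf,jgl,tfr] -> 10 lines: hjzl egjv vrf jgl tfr gfhfz pwv sys gmppl wyru
Hunk 2: at line 5 remove [pwv,sys] add [ale] -> 9 lines: hjzl egjv vrf jgl tfr gfhfz ale gmppl wyru
Hunk 3: at line 2 remove [vrf,jgl] add [xnrmk,gtxy,kbwpl] -> 10 lines: hjzl egjv xnrmk gtxy kbwpl tfr gfhfz ale gmppl wyru
Final line 2: egjv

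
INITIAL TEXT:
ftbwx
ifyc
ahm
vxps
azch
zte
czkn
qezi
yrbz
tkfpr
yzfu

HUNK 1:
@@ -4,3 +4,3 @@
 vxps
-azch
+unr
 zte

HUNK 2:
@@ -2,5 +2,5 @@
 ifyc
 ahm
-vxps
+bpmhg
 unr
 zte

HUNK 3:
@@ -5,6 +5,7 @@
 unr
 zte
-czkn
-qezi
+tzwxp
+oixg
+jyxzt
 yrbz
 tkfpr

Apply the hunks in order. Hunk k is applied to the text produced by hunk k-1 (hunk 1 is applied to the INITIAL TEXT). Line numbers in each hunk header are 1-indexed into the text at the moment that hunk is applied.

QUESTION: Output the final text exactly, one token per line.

Hunk 1: at line 4 remove [azch] add [unr] -> 11 lines: ftbwx ifyc ahm vxps unr zte czkn qezi yrbz tkfpr yzfu
Hunk 2: at line 2 remove [vxps] add [bpmhg] -> 11 lines: ftbwx ifyc ahm bpmhg unr zte czkn qezi yrbz tkfpr yzfu
Hunk 3: at line 5 remove [czkn,qezi] add [tzwxp,oixg,jyxzt] -> 12 lines: ftbwx ifyc ahm bpmhg unr zte tzwxp oixg jyxzt yrbz tkfpr yzfu

Answer: ftbwx
ifyc
ahm
bpmhg
unr
zte
tzwxp
oixg
jyxzt
yrbz
tkfpr
yzfu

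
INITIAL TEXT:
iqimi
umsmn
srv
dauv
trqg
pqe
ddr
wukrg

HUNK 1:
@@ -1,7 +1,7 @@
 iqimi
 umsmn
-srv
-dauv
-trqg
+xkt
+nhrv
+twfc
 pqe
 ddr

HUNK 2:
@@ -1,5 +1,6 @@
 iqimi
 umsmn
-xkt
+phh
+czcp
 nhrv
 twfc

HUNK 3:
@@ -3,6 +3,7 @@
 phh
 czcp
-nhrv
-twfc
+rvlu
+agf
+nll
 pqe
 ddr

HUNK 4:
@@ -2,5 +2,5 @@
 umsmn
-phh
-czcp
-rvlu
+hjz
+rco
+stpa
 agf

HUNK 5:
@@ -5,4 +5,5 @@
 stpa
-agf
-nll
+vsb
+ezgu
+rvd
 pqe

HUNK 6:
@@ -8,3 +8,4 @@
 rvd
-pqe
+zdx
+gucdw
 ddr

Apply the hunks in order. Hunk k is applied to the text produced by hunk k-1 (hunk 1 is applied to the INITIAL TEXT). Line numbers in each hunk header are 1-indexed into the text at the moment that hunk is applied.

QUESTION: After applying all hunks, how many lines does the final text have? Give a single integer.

Hunk 1: at line 1 remove [srv,dauv,trqg] add [xkt,nhrv,twfc] -> 8 lines: iqimi umsmn xkt nhrv twfc pqe ddr wukrg
Hunk 2: at line 1 remove [xkt] add [phh,czcp] -> 9 lines: iqimi umsmn phh czcp nhrv twfc pqe ddr wukrg
Hunk 3: at line 3 remove [nhrv,twfc] add [rvlu,agf,nll] -> 10 lines: iqimi umsmn phh czcp rvlu agf nll pqe ddr wukrg
Hunk 4: at line 2 remove [phh,czcp,rvlu] add [hjz,rco,stpa] -> 10 lines: iqimi umsmn hjz rco stpa agf nll pqe ddr wukrg
Hunk 5: at line 5 remove [agf,nll] add [vsb,ezgu,rvd] -> 11 lines: iqimi umsmn hjz rco stpa vsb ezgu rvd pqe ddr wukrg
Hunk 6: at line 8 remove [pqe] add [zdx,gucdw] -> 12 lines: iqimi umsmn hjz rco stpa vsb ezgu rvd zdx gucdw ddr wukrg
Final line count: 12

Answer: 12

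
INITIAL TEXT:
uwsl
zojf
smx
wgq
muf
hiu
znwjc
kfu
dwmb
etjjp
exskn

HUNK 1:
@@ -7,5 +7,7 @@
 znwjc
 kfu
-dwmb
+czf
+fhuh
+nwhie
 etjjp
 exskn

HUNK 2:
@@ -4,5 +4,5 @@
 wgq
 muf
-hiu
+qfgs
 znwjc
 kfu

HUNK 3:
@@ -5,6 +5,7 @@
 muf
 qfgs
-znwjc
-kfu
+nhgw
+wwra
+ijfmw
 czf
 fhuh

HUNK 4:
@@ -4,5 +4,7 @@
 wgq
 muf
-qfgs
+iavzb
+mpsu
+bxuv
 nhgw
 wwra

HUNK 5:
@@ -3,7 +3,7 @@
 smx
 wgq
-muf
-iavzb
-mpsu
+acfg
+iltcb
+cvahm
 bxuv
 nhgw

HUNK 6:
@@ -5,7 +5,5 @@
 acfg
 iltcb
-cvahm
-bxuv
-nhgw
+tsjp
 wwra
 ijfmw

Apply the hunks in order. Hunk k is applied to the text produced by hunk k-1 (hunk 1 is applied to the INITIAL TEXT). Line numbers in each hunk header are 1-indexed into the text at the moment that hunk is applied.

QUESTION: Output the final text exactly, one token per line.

Hunk 1: at line 7 remove [dwmb] add [czf,fhuh,nwhie] -> 13 lines: uwsl zojf smx wgq muf hiu znwjc kfu czf fhuh nwhie etjjp exskn
Hunk 2: at line 4 remove [hiu] add [qfgs] -> 13 lines: uwsl zojf smx wgq muf qfgs znwjc kfu czf fhuh nwhie etjjp exskn
Hunk 3: at line 5 remove [znwjc,kfu] add [nhgw,wwra,ijfmw] -> 14 lines: uwsl zojf smx wgq muf qfgs nhgw wwra ijfmw czf fhuh nwhie etjjp exskn
Hunk 4: at line 4 remove [qfgs] add [iavzb,mpsu,bxuv] -> 16 lines: uwsl zojf smx wgq muf iavzb mpsu bxuv nhgw wwra ijfmw czf fhuh nwhie etjjp exskn
Hunk 5: at line 3 remove [muf,iavzb,mpsu] add [acfg,iltcb,cvahm] -> 16 lines: uwsl zojf smx wgq acfg iltcb cvahm bxuv nhgw wwra ijfmw czf fhuh nwhie etjjp exskn
Hunk 6: at line 5 remove [cvahm,bxuv,nhgw] add [tsjp] -> 14 lines: uwsl zojf smx wgq acfg iltcb tsjp wwra ijfmw czf fhuh nwhie etjjp exskn

Answer: uwsl
zojf
smx
wgq
acfg
iltcb
tsjp
wwra
ijfmw
czf
fhuh
nwhie
etjjp
exskn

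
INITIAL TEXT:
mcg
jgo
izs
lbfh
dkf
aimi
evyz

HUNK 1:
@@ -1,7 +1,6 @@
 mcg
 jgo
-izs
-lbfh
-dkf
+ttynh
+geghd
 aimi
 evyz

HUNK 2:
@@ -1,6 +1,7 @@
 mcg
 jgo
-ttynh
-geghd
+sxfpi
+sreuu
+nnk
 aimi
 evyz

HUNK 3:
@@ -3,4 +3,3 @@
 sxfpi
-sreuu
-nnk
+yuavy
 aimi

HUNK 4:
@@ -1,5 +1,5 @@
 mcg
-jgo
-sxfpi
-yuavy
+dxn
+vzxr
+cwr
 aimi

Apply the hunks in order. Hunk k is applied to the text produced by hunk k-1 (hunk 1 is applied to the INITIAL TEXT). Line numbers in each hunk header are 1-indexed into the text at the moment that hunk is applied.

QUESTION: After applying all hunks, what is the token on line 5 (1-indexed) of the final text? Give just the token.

Answer: aimi

Derivation:
Hunk 1: at line 1 remove [izs,lbfh,dkf] add [ttynh,geghd] -> 6 lines: mcg jgo ttynh geghd aimi evyz
Hunk 2: at line 1 remove [ttynh,geghd] add [sxfpi,sreuu,nnk] -> 7 lines: mcg jgo sxfpi sreuu nnk aimi evyz
Hunk 3: at line 3 remove [sreuu,nnk] add [yuavy] -> 6 lines: mcg jgo sxfpi yuavy aimi evyz
Hunk 4: at line 1 remove [jgo,sxfpi,yuavy] add [dxn,vzxr,cwr] -> 6 lines: mcg dxn vzxr cwr aimi evyz
Final line 5: aimi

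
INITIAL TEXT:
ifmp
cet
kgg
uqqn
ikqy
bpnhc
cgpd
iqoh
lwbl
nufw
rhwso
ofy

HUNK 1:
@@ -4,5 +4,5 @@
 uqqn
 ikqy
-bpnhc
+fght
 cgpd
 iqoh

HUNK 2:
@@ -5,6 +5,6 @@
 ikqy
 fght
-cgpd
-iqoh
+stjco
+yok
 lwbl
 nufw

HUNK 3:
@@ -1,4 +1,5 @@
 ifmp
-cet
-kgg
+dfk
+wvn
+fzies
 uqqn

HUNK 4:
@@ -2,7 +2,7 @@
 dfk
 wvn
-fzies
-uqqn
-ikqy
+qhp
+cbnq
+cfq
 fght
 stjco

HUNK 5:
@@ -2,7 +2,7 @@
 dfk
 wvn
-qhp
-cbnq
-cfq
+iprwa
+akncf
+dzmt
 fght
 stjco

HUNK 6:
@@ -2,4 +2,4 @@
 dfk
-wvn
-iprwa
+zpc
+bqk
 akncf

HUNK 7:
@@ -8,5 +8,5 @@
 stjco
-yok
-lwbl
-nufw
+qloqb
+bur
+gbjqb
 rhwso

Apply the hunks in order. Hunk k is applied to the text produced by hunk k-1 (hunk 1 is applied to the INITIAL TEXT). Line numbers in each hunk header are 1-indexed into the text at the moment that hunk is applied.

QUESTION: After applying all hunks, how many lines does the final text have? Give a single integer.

Hunk 1: at line 4 remove [bpnhc] add [fght] -> 12 lines: ifmp cet kgg uqqn ikqy fght cgpd iqoh lwbl nufw rhwso ofy
Hunk 2: at line 5 remove [cgpd,iqoh] add [stjco,yok] -> 12 lines: ifmp cet kgg uqqn ikqy fght stjco yok lwbl nufw rhwso ofy
Hunk 3: at line 1 remove [cet,kgg] add [dfk,wvn,fzies] -> 13 lines: ifmp dfk wvn fzies uqqn ikqy fght stjco yok lwbl nufw rhwso ofy
Hunk 4: at line 2 remove [fzies,uqqn,ikqy] add [qhp,cbnq,cfq] -> 13 lines: ifmp dfk wvn qhp cbnq cfq fght stjco yok lwbl nufw rhwso ofy
Hunk 5: at line 2 remove [qhp,cbnq,cfq] add [iprwa,akncf,dzmt] -> 13 lines: ifmp dfk wvn iprwa akncf dzmt fght stjco yok lwbl nufw rhwso ofy
Hunk 6: at line 2 remove [wvn,iprwa] add [zpc,bqk] -> 13 lines: ifmp dfk zpc bqk akncf dzmt fght stjco yok lwbl nufw rhwso ofy
Hunk 7: at line 8 remove [yok,lwbl,nufw] add [qloqb,bur,gbjqb] -> 13 lines: ifmp dfk zpc bqk akncf dzmt fght stjco qloqb bur gbjqb rhwso ofy
Final line count: 13

Answer: 13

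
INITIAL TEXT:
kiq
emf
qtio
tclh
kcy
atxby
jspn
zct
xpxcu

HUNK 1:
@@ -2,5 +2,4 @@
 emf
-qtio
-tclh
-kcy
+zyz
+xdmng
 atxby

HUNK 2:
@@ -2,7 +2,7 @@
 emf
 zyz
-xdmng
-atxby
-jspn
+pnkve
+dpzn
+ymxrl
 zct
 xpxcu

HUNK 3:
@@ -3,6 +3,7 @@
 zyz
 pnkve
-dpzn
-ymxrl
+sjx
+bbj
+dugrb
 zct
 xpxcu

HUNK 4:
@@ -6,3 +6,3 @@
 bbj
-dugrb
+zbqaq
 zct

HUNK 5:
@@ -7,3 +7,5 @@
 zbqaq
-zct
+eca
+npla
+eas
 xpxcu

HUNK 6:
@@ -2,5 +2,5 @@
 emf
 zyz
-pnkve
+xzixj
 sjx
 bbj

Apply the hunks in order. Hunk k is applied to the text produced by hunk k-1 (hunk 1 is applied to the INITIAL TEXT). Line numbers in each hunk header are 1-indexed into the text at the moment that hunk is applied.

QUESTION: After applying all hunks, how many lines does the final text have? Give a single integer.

Hunk 1: at line 2 remove [qtio,tclh,kcy] add [zyz,xdmng] -> 8 lines: kiq emf zyz xdmng atxby jspn zct xpxcu
Hunk 2: at line 2 remove [xdmng,atxby,jspn] add [pnkve,dpzn,ymxrl] -> 8 lines: kiq emf zyz pnkve dpzn ymxrl zct xpxcu
Hunk 3: at line 3 remove [dpzn,ymxrl] add [sjx,bbj,dugrb] -> 9 lines: kiq emf zyz pnkve sjx bbj dugrb zct xpxcu
Hunk 4: at line 6 remove [dugrb] add [zbqaq] -> 9 lines: kiq emf zyz pnkve sjx bbj zbqaq zct xpxcu
Hunk 5: at line 7 remove [zct] add [eca,npla,eas] -> 11 lines: kiq emf zyz pnkve sjx bbj zbqaq eca npla eas xpxcu
Hunk 6: at line 2 remove [pnkve] add [xzixj] -> 11 lines: kiq emf zyz xzixj sjx bbj zbqaq eca npla eas xpxcu
Final line count: 11

Answer: 11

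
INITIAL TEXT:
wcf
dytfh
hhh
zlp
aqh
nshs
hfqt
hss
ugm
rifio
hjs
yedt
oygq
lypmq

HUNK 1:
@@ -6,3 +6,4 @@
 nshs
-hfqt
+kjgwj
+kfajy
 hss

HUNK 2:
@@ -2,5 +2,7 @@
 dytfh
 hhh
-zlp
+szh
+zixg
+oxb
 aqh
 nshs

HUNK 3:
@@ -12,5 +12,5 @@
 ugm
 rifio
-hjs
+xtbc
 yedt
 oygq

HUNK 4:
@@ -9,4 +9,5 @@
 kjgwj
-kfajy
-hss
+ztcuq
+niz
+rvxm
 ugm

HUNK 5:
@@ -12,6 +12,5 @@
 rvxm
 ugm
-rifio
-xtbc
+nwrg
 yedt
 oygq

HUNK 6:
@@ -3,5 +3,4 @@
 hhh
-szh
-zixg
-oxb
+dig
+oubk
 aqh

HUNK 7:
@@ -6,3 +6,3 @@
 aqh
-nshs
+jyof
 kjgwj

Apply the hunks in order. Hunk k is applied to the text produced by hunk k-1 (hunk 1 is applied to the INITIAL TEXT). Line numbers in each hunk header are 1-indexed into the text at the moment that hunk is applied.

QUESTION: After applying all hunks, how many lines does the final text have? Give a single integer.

Hunk 1: at line 6 remove [hfqt] add [kjgwj,kfajy] -> 15 lines: wcf dytfh hhh zlp aqh nshs kjgwj kfajy hss ugm rifio hjs yedt oygq lypmq
Hunk 2: at line 2 remove [zlp] add [szh,zixg,oxb] -> 17 lines: wcf dytfh hhh szh zixg oxb aqh nshs kjgwj kfajy hss ugm rifio hjs yedt oygq lypmq
Hunk 3: at line 12 remove [hjs] add [xtbc] -> 17 lines: wcf dytfh hhh szh zixg oxb aqh nshs kjgwj kfajy hss ugm rifio xtbc yedt oygq lypmq
Hunk 4: at line 9 remove [kfajy,hss] add [ztcuq,niz,rvxm] -> 18 lines: wcf dytfh hhh szh zixg oxb aqh nshs kjgwj ztcuq niz rvxm ugm rifio xtbc yedt oygq lypmq
Hunk 5: at line 12 remove [rifio,xtbc] add [nwrg] -> 17 lines: wcf dytfh hhh szh zixg oxb aqh nshs kjgwj ztcuq niz rvxm ugm nwrg yedt oygq lypmq
Hunk 6: at line 3 remove [szh,zixg,oxb] add [dig,oubk] -> 16 lines: wcf dytfh hhh dig oubk aqh nshs kjgwj ztcuq niz rvxm ugm nwrg yedt oygq lypmq
Hunk 7: at line 6 remove [nshs] add [jyof] -> 16 lines: wcf dytfh hhh dig oubk aqh jyof kjgwj ztcuq niz rvxm ugm nwrg yedt oygq lypmq
Final line count: 16

Answer: 16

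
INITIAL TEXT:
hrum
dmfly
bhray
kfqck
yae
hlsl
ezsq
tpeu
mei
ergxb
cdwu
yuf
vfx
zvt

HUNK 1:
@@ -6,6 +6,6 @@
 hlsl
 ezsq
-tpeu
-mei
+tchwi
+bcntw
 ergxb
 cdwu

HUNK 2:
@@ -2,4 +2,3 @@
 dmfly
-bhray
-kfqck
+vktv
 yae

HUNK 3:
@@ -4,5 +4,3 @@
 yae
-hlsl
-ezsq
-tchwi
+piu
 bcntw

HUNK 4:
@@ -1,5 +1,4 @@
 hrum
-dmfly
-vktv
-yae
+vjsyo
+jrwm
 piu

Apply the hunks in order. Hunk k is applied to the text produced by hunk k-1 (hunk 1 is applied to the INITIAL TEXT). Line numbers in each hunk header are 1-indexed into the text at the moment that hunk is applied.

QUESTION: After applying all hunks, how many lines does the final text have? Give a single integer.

Hunk 1: at line 6 remove [tpeu,mei] add [tchwi,bcntw] -> 14 lines: hrum dmfly bhray kfqck yae hlsl ezsq tchwi bcntw ergxb cdwu yuf vfx zvt
Hunk 2: at line 2 remove [bhray,kfqck] add [vktv] -> 13 lines: hrum dmfly vktv yae hlsl ezsq tchwi bcntw ergxb cdwu yuf vfx zvt
Hunk 3: at line 4 remove [hlsl,ezsq,tchwi] add [piu] -> 11 lines: hrum dmfly vktv yae piu bcntw ergxb cdwu yuf vfx zvt
Hunk 4: at line 1 remove [dmfly,vktv,yae] add [vjsyo,jrwm] -> 10 lines: hrum vjsyo jrwm piu bcntw ergxb cdwu yuf vfx zvt
Final line count: 10

Answer: 10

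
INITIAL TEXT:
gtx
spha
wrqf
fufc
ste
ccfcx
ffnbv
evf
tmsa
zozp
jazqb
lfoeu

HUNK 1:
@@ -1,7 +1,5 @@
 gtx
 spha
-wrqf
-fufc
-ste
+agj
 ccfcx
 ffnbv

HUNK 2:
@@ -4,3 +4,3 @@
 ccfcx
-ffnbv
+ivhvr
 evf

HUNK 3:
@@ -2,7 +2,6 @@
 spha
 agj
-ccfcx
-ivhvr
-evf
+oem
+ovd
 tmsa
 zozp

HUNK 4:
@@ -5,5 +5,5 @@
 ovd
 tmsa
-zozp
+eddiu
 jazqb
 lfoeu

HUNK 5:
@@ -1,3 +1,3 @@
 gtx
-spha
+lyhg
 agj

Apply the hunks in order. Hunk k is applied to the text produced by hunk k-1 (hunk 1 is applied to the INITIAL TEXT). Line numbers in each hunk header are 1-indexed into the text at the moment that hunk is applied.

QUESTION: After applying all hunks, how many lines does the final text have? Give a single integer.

Hunk 1: at line 1 remove [wrqf,fufc,ste] add [agj] -> 10 lines: gtx spha agj ccfcx ffnbv evf tmsa zozp jazqb lfoeu
Hunk 2: at line 4 remove [ffnbv] add [ivhvr] -> 10 lines: gtx spha agj ccfcx ivhvr evf tmsa zozp jazqb lfoeu
Hunk 3: at line 2 remove [ccfcx,ivhvr,evf] add [oem,ovd] -> 9 lines: gtx spha agj oem ovd tmsa zozp jazqb lfoeu
Hunk 4: at line 5 remove [zozp] add [eddiu] -> 9 lines: gtx spha agj oem ovd tmsa eddiu jazqb lfoeu
Hunk 5: at line 1 remove [spha] add [lyhg] -> 9 lines: gtx lyhg agj oem ovd tmsa eddiu jazqb lfoeu
Final line count: 9

Answer: 9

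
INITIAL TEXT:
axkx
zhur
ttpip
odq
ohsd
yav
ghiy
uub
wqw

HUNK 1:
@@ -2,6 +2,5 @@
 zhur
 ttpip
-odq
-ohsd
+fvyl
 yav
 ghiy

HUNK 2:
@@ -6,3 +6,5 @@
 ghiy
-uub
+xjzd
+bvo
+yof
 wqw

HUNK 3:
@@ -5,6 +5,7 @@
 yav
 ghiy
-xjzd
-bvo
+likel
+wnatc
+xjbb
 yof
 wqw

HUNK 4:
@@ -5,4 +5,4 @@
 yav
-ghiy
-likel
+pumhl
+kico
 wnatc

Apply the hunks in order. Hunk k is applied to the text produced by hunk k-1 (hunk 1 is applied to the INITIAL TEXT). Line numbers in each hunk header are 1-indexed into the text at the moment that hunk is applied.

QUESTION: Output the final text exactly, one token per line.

Answer: axkx
zhur
ttpip
fvyl
yav
pumhl
kico
wnatc
xjbb
yof
wqw

Derivation:
Hunk 1: at line 2 remove [odq,ohsd] add [fvyl] -> 8 lines: axkx zhur ttpip fvyl yav ghiy uub wqw
Hunk 2: at line 6 remove [uub] add [xjzd,bvo,yof] -> 10 lines: axkx zhur ttpip fvyl yav ghiy xjzd bvo yof wqw
Hunk 3: at line 5 remove [xjzd,bvo] add [likel,wnatc,xjbb] -> 11 lines: axkx zhur ttpip fvyl yav ghiy likel wnatc xjbb yof wqw
Hunk 4: at line 5 remove [ghiy,likel] add [pumhl,kico] -> 11 lines: axkx zhur ttpip fvyl yav pumhl kico wnatc xjbb yof wqw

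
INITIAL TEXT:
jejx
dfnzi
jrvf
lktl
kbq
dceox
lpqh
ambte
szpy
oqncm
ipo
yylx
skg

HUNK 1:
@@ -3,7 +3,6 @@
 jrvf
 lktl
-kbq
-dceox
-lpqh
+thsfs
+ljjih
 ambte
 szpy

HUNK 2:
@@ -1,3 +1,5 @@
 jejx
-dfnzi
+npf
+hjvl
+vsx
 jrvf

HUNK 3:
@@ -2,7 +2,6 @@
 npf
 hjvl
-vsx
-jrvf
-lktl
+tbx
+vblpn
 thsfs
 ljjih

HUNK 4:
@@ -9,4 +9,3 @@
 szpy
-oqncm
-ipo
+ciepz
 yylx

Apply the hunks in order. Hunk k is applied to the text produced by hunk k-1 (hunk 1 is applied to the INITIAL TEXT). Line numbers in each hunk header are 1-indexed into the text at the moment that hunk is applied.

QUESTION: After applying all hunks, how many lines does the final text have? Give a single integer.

Hunk 1: at line 3 remove [kbq,dceox,lpqh] add [thsfs,ljjih] -> 12 lines: jejx dfnzi jrvf lktl thsfs ljjih ambte szpy oqncm ipo yylx skg
Hunk 2: at line 1 remove [dfnzi] add [npf,hjvl,vsx] -> 14 lines: jejx npf hjvl vsx jrvf lktl thsfs ljjih ambte szpy oqncm ipo yylx skg
Hunk 3: at line 2 remove [vsx,jrvf,lktl] add [tbx,vblpn] -> 13 lines: jejx npf hjvl tbx vblpn thsfs ljjih ambte szpy oqncm ipo yylx skg
Hunk 4: at line 9 remove [oqncm,ipo] add [ciepz] -> 12 lines: jejx npf hjvl tbx vblpn thsfs ljjih ambte szpy ciepz yylx skg
Final line count: 12

Answer: 12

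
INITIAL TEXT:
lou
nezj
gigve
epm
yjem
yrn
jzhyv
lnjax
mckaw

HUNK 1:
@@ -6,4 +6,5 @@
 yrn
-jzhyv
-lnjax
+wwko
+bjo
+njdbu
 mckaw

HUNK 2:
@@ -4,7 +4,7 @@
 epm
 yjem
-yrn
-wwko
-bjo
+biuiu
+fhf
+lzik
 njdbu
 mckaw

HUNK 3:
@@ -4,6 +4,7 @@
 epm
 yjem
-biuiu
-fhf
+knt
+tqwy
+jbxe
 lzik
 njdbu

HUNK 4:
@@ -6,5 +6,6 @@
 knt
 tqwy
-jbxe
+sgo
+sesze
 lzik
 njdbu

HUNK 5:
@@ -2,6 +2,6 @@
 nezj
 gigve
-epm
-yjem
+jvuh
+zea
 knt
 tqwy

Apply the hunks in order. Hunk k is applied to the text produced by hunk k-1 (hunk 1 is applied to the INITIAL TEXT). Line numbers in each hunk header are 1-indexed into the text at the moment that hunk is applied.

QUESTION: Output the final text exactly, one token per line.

Answer: lou
nezj
gigve
jvuh
zea
knt
tqwy
sgo
sesze
lzik
njdbu
mckaw

Derivation:
Hunk 1: at line 6 remove [jzhyv,lnjax] add [wwko,bjo,njdbu] -> 10 lines: lou nezj gigve epm yjem yrn wwko bjo njdbu mckaw
Hunk 2: at line 4 remove [yrn,wwko,bjo] add [biuiu,fhf,lzik] -> 10 lines: lou nezj gigve epm yjem biuiu fhf lzik njdbu mckaw
Hunk 3: at line 4 remove [biuiu,fhf] add [knt,tqwy,jbxe] -> 11 lines: lou nezj gigve epm yjem knt tqwy jbxe lzik njdbu mckaw
Hunk 4: at line 6 remove [jbxe] add [sgo,sesze] -> 12 lines: lou nezj gigve epm yjem knt tqwy sgo sesze lzik njdbu mckaw
Hunk 5: at line 2 remove [epm,yjem] add [jvuh,zea] -> 12 lines: lou nezj gigve jvuh zea knt tqwy sgo sesze lzik njdbu mckaw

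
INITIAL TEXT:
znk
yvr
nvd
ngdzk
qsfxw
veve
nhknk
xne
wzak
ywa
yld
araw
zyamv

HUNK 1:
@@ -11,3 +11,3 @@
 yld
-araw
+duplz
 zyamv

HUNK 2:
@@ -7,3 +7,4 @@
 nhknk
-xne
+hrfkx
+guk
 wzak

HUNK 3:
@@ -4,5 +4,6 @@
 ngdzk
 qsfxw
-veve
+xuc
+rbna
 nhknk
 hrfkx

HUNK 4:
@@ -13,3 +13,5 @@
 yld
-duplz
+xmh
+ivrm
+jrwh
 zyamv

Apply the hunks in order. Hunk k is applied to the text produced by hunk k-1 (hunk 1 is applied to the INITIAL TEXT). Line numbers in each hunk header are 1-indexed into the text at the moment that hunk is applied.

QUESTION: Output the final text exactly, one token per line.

Hunk 1: at line 11 remove [araw] add [duplz] -> 13 lines: znk yvr nvd ngdzk qsfxw veve nhknk xne wzak ywa yld duplz zyamv
Hunk 2: at line 7 remove [xne] add [hrfkx,guk] -> 14 lines: znk yvr nvd ngdzk qsfxw veve nhknk hrfkx guk wzak ywa yld duplz zyamv
Hunk 3: at line 4 remove [veve] add [xuc,rbna] -> 15 lines: znk yvr nvd ngdzk qsfxw xuc rbna nhknk hrfkx guk wzak ywa yld duplz zyamv
Hunk 4: at line 13 remove [duplz] add [xmh,ivrm,jrwh] -> 17 lines: znk yvr nvd ngdzk qsfxw xuc rbna nhknk hrfkx guk wzak ywa yld xmh ivrm jrwh zyamv

Answer: znk
yvr
nvd
ngdzk
qsfxw
xuc
rbna
nhknk
hrfkx
guk
wzak
ywa
yld
xmh
ivrm
jrwh
zyamv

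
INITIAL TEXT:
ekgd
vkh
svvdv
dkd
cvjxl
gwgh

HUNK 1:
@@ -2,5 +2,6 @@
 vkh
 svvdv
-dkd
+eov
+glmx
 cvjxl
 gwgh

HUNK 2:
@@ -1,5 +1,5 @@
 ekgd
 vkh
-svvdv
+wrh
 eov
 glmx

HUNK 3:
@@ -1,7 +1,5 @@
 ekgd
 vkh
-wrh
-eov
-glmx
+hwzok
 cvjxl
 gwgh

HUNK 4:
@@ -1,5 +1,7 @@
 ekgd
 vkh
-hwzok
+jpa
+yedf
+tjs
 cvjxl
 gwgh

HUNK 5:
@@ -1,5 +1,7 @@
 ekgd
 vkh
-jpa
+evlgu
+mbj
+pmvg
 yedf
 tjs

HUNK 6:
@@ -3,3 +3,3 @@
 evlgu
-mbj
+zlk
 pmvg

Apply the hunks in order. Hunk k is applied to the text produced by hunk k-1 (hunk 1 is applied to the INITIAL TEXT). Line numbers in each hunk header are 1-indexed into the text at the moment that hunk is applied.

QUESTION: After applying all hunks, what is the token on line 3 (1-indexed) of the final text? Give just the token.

Answer: evlgu

Derivation:
Hunk 1: at line 2 remove [dkd] add [eov,glmx] -> 7 lines: ekgd vkh svvdv eov glmx cvjxl gwgh
Hunk 2: at line 1 remove [svvdv] add [wrh] -> 7 lines: ekgd vkh wrh eov glmx cvjxl gwgh
Hunk 3: at line 1 remove [wrh,eov,glmx] add [hwzok] -> 5 lines: ekgd vkh hwzok cvjxl gwgh
Hunk 4: at line 1 remove [hwzok] add [jpa,yedf,tjs] -> 7 lines: ekgd vkh jpa yedf tjs cvjxl gwgh
Hunk 5: at line 1 remove [jpa] add [evlgu,mbj,pmvg] -> 9 lines: ekgd vkh evlgu mbj pmvg yedf tjs cvjxl gwgh
Hunk 6: at line 3 remove [mbj] add [zlk] -> 9 lines: ekgd vkh evlgu zlk pmvg yedf tjs cvjxl gwgh
Final line 3: evlgu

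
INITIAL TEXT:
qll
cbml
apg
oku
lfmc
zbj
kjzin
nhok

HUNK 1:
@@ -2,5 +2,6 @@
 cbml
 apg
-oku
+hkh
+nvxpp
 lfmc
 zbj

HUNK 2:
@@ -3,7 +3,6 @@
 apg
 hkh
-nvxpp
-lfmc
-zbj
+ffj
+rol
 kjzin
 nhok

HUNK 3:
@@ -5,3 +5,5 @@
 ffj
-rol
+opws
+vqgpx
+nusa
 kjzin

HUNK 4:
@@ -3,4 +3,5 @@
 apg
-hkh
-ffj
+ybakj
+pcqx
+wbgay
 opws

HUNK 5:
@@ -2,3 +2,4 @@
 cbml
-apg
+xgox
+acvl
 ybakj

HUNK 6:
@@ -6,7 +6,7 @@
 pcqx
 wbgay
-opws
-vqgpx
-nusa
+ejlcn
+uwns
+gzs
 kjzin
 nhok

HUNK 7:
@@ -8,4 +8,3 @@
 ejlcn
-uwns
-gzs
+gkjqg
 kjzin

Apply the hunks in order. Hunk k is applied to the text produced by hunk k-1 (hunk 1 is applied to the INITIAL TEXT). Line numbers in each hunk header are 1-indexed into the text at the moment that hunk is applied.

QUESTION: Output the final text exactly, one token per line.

Hunk 1: at line 2 remove [oku] add [hkh,nvxpp] -> 9 lines: qll cbml apg hkh nvxpp lfmc zbj kjzin nhok
Hunk 2: at line 3 remove [nvxpp,lfmc,zbj] add [ffj,rol] -> 8 lines: qll cbml apg hkh ffj rol kjzin nhok
Hunk 3: at line 5 remove [rol] add [opws,vqgpx,nusa] -> 10 lines: qll cbml apg hkh ffj opws vqgpx nusa kjzin nhok
Hunk 4: at line 3 remove [hkh,ffj] add [ybakj,pcqx,wbgay] -> 11 lines: qll cbml apg ybakj pcqx wbgay opws vqgpx nusa kjzin nhok
Hunk 5: at line 2 remove [apg] add [xgox,acvl] -> 12 lines: qll cbml xgox acvl ybakj pcqx wbgay opws vqgpx nusa kjzin nhok
Hunk 6: at line 6 remove [opws,vqgpx,nusa] add [ejlcn,uwns,gzs] -> 12 lines: qll cbml xgox acvl ybakj pcqx wbgay ejlcn uwns gzs kjzin nhok
Hunk 7: at line 8 remove [uwns,gzs] add [gkjqg] -> 11 lines: qll cbml xgox acvl ybakj pcqx wbgay ejlcn gkjqg kjzin nhok

Answer: qll
cbml
xgox
acvl
ybakj
pcqx
wbgay
ejlcn
gkjqg
kjzin
nhok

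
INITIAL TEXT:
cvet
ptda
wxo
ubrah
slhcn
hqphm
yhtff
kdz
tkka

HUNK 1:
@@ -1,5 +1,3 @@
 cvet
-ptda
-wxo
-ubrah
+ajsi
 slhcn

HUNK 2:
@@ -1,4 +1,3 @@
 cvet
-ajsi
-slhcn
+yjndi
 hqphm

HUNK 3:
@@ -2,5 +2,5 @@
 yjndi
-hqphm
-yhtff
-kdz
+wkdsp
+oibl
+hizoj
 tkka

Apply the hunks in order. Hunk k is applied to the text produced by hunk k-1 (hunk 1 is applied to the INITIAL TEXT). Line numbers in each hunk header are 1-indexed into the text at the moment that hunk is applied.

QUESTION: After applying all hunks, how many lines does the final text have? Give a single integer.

Answer: 6

Derivation:
Hunk 1: at line 1 remove [ptda,wxo,ubrah] add [ajsi] -> 7 lines: cvet ajsi slhcn hqphm yhtff kdz tkka
Hunk 2: at line 1 remove [ajsi,slhcn] add [yjndi] -> 6 lines: cvet yjndi hqphm yhtff kdz tkka
Hunk 3: at line 2 remove [hqphm,yhtff,kdz] add [wkdsp,oibl,hizoj] -> 6 lines: cvet yjndi wkdsp oibl hizoj tkka
Final line count: 6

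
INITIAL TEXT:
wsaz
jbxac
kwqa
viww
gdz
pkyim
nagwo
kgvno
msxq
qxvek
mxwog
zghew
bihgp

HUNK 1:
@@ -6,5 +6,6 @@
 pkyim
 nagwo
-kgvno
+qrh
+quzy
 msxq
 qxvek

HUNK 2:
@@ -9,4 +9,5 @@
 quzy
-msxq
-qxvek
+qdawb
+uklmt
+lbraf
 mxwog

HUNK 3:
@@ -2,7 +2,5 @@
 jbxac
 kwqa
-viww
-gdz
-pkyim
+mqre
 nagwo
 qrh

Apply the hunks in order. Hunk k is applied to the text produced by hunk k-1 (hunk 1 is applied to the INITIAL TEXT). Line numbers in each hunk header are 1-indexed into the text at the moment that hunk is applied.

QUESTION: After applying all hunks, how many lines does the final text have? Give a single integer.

Answer: 13

Derivation:
Hunk 1: at line 6 remove [kgvno] add [qrh,quzy] -> 14 lines: wsaz jbxac kwqa viww gdz pkyim nagwo qrh quzy msxq qxvek mxwog zghew bihgp
Hunk 2: at line 9 remove [msxq,qxvek] add [qdawb,uklmt,lbraf] -> 15 lines: wsaz jbxac kwqa viww gdz pkyim nagwo qrh quzy qdawb uklmt lbraf mxwog zghew bihgp
Hunk 3: at line 2 remove [viww,gdz,pkyim] add [mqre] -> 13 lines: wsaz jbxac kwqa mqre nagwo qrh quzy qdawb uklmt lbraf mxwog zghew bihgp
Final line count: 13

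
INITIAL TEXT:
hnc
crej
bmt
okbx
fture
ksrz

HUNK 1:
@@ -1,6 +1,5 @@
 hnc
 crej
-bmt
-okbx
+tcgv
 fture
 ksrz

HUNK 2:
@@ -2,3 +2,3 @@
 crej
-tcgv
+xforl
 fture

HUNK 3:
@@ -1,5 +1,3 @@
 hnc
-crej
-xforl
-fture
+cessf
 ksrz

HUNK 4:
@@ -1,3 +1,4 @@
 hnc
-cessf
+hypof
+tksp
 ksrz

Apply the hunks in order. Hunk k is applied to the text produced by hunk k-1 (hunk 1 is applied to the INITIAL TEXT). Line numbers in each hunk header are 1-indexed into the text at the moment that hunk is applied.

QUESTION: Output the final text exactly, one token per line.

Answer: hnc
hypof
tksp
ksrz

Derivation:
Hunk 1: at line 1 remove [bmt,okbx] add [tcgv] -> 5 lines: hnc crej tcgv fture ksrz
Hunk 2: at line 2 remove [tcgv] add [xforl] -> 5 lines: hnc crej xforl fture ksrz
Hunk 3: at line 1 remove [crej,xforl,fture] add [cessf] -> 3 lines: hnc cessf ksrz
Hunk 4: at line 1 remove [cessf] add [hypof,tksp] -> 4 lines: hnc hypof tksp ksrz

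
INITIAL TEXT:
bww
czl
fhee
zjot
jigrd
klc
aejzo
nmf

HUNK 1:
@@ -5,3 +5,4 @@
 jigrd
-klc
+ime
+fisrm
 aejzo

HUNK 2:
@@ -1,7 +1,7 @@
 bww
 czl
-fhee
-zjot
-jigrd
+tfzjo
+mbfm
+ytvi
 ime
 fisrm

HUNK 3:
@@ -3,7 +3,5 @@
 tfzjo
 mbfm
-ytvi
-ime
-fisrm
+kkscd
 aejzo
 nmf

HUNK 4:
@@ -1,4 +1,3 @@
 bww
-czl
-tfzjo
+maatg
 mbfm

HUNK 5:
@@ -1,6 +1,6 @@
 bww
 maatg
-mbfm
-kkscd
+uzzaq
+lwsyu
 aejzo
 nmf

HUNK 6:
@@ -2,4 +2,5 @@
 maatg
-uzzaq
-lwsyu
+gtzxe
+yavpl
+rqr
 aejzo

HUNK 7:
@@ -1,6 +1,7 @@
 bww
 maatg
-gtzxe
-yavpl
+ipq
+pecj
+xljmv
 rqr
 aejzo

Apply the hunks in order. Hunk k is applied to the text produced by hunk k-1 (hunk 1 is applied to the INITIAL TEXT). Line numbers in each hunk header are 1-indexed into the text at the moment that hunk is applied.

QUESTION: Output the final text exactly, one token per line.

Hunk 1: at line 5 remove [klc] add [ime,fisrm] -> 9 lines: bww czl fhee zjot jigrd ime fisrm aejzo nmf
Hunk 2: at line 1 remove [fhee,zjot,jigrd] add [tfzjo,mbfm,ytvi] -> 9 lines: bww czl tfzjo mbfm ytvi ime fisrm aejzo nmf
Hunk 3: at line 3 remove [ytvi,ime,fisrm] add [kkscd] -> 7 lines: bww czl tfzjo mbfm kkscd aejzo nmf
Hunk 4: at line 1 remove [czl,tfzjo] add [maatg] -> 6 lines: bww maatg mbfm kkscd aejzo nmf
Hunk 5: at line 1 remove [mbfm,kkscd] add [uzzaq,lwsyu] -> 6 lines: bww maatg uzzaq lwsyu aejzo nmf
Hunk 6: at line 2 remove [uzzaq,lwsyu] add [gtzxe,yavpl,rqr] -> 7 lines: bww maatg gtzxe yavpl rqr aejzo nmf
Hunk 7: at line 1 remove [gtzxe,yavpl] add [ipq,pecj,xljmv] -> 8 lines: bww maatg ipq pecj xljmv rqr aejzo nmf

Answer: bww
maatg
ipq
pecj
xljmv
rqr
aejzo
nmf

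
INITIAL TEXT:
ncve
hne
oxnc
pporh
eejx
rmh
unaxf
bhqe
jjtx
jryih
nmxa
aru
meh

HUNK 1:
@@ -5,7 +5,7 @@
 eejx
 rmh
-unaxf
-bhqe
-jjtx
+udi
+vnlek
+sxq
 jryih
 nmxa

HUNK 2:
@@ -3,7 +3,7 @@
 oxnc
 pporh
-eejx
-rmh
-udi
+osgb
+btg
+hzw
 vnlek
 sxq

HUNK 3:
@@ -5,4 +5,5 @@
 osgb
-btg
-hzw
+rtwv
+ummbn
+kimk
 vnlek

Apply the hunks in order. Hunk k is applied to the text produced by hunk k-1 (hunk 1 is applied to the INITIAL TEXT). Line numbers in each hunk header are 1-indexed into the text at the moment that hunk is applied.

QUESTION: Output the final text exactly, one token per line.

Hunk 1: at line 5 remove [unaxf,bhqe,jjtx] add [udi,vnlek,sxq] -> 13 lines: ncve hne oxnc pporh eejx rmh udi vnlek sxq jryih nmxa aru meh
Hunk 2: at line 3 remove [eejx,rmh,udi] add [osgb,btg,hzw] -> 13 lines: ncve hne oxnc pporh osgb btg hzw vnlek sxq jryih nmxa aru meh
Hunk 3: at line 5 remove [btg,hzw] add [rtwv,ummbn,kimk] -> 14 lines: ncve hne oxnc pporh osgb rtwv ummbn kimk vnlek sxq jryih nmxa aru meh

Answer: ncve
hne
oxnc
pporh
osgb
rtwv
ummbn
kimk
vnlek
sxq
jryih
nmxa
aru
meh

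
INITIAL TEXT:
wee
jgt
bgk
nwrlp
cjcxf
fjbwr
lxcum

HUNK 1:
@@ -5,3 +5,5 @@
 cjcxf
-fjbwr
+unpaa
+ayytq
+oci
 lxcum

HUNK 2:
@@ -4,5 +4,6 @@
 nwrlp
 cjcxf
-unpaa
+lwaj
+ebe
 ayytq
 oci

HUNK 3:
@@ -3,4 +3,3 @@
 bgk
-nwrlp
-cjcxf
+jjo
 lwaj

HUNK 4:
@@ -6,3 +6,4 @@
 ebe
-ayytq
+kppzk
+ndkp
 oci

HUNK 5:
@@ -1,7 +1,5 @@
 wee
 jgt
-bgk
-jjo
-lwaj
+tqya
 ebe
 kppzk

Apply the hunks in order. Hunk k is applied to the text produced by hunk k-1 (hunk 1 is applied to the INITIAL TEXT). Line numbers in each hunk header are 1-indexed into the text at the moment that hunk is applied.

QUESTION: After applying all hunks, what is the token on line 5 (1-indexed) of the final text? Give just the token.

Answer: kppzk

Derivation:
Hunk 1: at line 5 remove [fjbwr] add [unpaa,ayytq,oci] -> 9 lines: wee jgt bgk nwrlp cjcxf unpaa ayytq oci lxcum
Hunk 2: at line 4 remove [unpaa] add [lwaj,ebe] -> 10 lines: wee jgt bgk nwrlp cjcxf lwaj ebe ayytq oci lxcum
Hunk 3: at line 3 remove [nwrlp,cjcxf] add [jjo] -> 9 lines: wee jgt bgk jjo lwaj ebe ayytq oci lxcum
Hunk 4: at line 6 remove [ayytq] add [kppzk,ndkp] -> 10 lines: wee jgt bgk jjo lwaj ebe kppzk ndkp oci lxcum
Hunk 5: at line 1 remove [bgk,jjo,lwaj] add [tqya] -> 8 lines: wee jgt tqya ebe kppzk ndkp oci lxcum
Final line 5: kppzk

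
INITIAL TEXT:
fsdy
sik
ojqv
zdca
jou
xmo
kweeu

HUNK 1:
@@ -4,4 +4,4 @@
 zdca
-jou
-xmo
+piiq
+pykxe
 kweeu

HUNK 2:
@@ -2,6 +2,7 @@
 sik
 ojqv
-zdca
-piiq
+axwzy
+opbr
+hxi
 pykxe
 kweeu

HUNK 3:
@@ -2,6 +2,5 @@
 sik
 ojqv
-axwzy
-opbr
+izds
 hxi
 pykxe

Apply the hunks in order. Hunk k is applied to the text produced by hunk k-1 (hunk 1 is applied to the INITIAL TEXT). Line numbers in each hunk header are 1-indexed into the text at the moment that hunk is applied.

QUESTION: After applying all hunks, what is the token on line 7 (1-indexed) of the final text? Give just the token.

Hunk 1: at line 4 remove [jou,xmo] add [piiq,pykxe] -> 7 lines: fsdy sik ojqv zdca piiq pykxe kweeu
Hunk 2: at line 2 remove [zdca,piiq] add [axwzy,opbr,hxi] -> 8 lines: fsdy sik ojqv axwzy opbr hxi pykxe kweeu
Hunk 3: at line 2 remove [axwzy,opbr] add [izds] -> 7 lines: fsdy sik ojqv izds hxi pykxe kweeu
Final line 7: kweeu

Answer: kweeu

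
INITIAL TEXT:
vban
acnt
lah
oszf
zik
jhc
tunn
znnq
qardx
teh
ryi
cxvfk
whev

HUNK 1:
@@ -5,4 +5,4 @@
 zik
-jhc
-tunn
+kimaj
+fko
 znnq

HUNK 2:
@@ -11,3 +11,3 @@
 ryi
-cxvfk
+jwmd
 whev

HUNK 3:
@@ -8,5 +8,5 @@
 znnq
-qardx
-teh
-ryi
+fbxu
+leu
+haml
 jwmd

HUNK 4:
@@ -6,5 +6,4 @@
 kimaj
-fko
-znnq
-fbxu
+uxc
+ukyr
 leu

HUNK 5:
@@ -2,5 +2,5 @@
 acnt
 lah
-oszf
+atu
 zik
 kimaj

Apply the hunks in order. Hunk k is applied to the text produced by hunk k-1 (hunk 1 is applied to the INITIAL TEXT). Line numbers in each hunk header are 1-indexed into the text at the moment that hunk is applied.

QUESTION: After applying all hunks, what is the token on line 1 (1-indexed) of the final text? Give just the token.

Answer: vban

Derivation:
Hunk 1: at line 5 remove [jhc,tunn] add [kimaj,fko] -> 13 lines: vban acnt lah oszf zik kimaj fko znnq qardx teh ryi cxvfk whev
Hunk 2: at line 11 remove [cxvfk] add [jwmd] -> 13 lines: vban acnt lah oszf zik kimaj fko znnq qardx teh ryi jwmd whev
Hunk 3: at line 8 remove [qardx,teh,ryi] add [fbxu,leu,haml] -> 13 lines: vban acnt lah oszf zik kimaj fko znnq fbxu leu haml jwmd whev
Hunk 4: at line 6 remove [fko,znnq,fbxu] add [uxc,ukyr] -> 12 lines: vban acnt lah oszf zik kimaj uxc ukyr leu haml jwmd whev
Hunk 5: at line 2 remove [oszf] add [atu] -> 12 lines: vban acnt lah atu zik kimaj uxc ukyr leu haml jwmd whev
Final line 1: vban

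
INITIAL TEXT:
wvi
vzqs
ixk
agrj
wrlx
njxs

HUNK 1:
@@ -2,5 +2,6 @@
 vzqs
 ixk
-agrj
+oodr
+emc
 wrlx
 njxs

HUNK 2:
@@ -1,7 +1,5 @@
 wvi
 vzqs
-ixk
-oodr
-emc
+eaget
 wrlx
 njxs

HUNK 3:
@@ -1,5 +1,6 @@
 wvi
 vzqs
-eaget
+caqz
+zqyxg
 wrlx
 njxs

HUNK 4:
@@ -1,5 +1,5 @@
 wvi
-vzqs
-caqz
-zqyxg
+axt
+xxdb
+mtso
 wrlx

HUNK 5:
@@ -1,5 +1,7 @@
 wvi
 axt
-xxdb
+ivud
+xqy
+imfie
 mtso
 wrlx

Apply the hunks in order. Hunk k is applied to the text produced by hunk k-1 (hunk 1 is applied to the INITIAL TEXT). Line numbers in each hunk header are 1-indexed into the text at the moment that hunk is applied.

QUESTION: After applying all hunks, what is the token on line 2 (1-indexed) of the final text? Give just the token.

Answer: axt

Derivation:
Hunk 1: at line 2 remove [agrj] add [oodr,emc] -> 7 lines: wvi vzqs ixk oodr emc wrlx njxs
Hunk 2: at line 1 remove [ixk,oodr,emc] add [eaget] -> 5 lines: wvi vzqs eaget wrlx njxs
Hunk 3: at line 1 remove [eaget] add [caqz,zqyxg] -> 6 lines: wvi vzqs caqz zqyxg wrlx njxs
Hunk 4: at line 1 remove [vzqs,caqz,zqyxg] add [axt,xxdb,mtso] -> 6 lines: wvi axt xxdb mtso wrlx njxs
Hunk 5: at line 1 remove [xxdb] add [ivud,xqy,imfie] -> 8 lines: wvi axt ivud xqy imfie mtso wrlx njxs
Final line 2: axt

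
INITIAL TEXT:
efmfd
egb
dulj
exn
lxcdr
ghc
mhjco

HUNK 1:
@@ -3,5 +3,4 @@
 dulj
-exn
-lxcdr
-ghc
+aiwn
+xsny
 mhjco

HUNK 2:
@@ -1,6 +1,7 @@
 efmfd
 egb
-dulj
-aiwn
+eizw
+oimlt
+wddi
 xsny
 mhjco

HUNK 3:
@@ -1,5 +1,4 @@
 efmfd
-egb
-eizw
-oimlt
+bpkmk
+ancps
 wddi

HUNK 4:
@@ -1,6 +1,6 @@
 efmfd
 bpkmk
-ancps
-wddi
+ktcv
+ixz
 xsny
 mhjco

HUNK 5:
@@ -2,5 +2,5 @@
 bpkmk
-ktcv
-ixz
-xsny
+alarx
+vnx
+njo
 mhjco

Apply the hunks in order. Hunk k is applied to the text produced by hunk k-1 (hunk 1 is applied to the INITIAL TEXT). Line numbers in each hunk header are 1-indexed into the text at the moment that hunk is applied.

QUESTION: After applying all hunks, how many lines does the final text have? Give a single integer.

Hunk 1: at line 3 remove [exn,lxcdr,ghc] add [aiwn,xsny] -> 6 lines: efmfd egb dulj aiwn xsny mhjco
Hunk 2: at line 1 remove [dulj,aiwn] add [eizw,oimlt,wddi] -> 7 lines: efmfd egb eizw oimlt wddi xsny mhjco
Hunk 3: at line 1 remove [egb,eizw,oimlt] add [bpkmk,ancps] -> 6 lines: efmfd bpkmk ancps wddi xsny mhjco
Hunk 4: at line 1 remove [ancps,wddi] add [ktcv,ixz] -> 6 lines: efmfd bpkmk ktcv ixz xsny mhjco
Hunk 5: at line 2 remove [ktcv,ixz,xsny] add [alarx,vnx,njo] -> 6 lines: efmfd bpkmk alarx vnx njo mhjco
Final line count: 6

Answer: 6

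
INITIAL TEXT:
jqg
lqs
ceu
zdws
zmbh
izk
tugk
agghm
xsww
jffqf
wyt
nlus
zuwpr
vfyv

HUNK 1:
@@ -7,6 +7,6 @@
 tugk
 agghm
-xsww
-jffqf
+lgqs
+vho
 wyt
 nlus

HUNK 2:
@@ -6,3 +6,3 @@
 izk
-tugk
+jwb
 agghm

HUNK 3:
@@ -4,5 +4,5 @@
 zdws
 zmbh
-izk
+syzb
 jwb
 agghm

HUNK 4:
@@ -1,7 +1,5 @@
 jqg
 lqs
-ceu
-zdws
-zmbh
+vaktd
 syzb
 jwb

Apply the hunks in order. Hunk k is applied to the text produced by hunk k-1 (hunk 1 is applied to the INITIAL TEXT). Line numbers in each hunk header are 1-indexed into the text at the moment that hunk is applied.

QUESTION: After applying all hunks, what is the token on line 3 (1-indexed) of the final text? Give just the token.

Answer: vaktd

Derivation:
Hunk 1: at line 7 remove [xsww,jffqf] add [lgqs,vho] -> 14 lines: jqg lqs ceu zdws zmbh izk tugk agghm lgqs vho wyt nlus zuwpr vfyv
Hunk 2: at line 6 remove [tugk] add [jwb] -> 14 lines: jqg lqs ceu zdws zmbh izk jwb agghm lgqs vho wyt nlus zuwpr vfyv
Hunk 3: at line 4 remove [izk] add [syzb] -> 14 lines: jqg lqs ceu zdws zmbh syzb jwb agghm lgqs vho wyt nlus zuwpr vfyv
Hunk 4: at line 1 remove [ceu,zdws,zmbh] add [vaktd] -> 12 lines: jqg lqs vaktd syzb jwb agghm lgqs vho wyt nlus zuwpr vfyv
Final line 3: vaktd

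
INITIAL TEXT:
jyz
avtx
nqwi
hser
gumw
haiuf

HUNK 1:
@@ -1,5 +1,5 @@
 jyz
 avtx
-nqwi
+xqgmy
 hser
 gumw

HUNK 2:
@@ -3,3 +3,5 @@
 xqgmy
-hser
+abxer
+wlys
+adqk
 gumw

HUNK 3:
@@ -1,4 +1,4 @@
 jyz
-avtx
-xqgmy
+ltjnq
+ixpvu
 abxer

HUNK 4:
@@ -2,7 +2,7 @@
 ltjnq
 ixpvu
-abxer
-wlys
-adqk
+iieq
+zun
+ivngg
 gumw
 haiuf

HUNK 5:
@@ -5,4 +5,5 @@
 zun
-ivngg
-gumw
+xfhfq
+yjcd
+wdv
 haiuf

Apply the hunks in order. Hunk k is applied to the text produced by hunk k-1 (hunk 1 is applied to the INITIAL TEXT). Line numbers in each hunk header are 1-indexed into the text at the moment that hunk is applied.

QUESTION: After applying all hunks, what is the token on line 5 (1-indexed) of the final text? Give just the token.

Hunk 1: at line 1 remove [nqwi] add [xqgmy] -> 6 lines: jyz avtx xqgmy hser gumw haiuf
Hunk 2: at line 3 remove [hser] add [abxer,wlys,adqk] -> 8 lines: jyz avtx xqgmy abxer wlys adqk gumw haiuf
Hunk 3: at line 1 remove [avtx,xqgmy] add [ltjnq,ixpvu] -> 8 lines: jyz ltjnq ixpvu abxer wlys adqk gumw haiuf
Hunk 4: at line 2 remove [abxer,wlys,adqk] add [iieq,zun,ivngg] -> 8 lines: jyz ltjnq ixpvu iieq zun ivngg gumw haiuf
Hunk 5: at line 5 remove [ivngg,gumw] add [xfhfq,yjcd,wdv] -> 9 lines: jyz ltjnq ixpvu iieq zun xfhfq yjcd wdv haiuf
Final line 5: zun

Answer: zun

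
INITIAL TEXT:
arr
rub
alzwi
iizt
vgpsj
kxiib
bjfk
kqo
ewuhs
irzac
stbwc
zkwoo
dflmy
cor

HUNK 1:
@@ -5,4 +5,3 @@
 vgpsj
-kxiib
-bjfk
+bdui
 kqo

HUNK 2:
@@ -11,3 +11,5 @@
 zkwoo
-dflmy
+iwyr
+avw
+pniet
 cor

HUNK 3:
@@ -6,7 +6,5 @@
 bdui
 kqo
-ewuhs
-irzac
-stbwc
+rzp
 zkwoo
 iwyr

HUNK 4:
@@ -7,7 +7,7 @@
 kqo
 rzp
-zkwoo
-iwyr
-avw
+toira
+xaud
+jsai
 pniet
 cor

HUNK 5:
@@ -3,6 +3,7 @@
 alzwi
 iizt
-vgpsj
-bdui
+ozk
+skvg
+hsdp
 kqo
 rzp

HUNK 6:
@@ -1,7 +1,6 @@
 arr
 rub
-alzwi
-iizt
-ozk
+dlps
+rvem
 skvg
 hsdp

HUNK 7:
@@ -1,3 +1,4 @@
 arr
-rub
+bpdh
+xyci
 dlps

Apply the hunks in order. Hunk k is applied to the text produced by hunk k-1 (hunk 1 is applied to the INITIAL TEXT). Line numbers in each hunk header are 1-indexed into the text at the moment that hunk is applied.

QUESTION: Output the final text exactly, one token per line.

Answer: arr
bpdh
xyci
dlps
rvem
skvg
hsdp
kqo
rzp
toira
xaud
jsai
pniet
cor

Derivation:
Hunk 1: at line 5 remove [kxiib,bjfk] add [bdui] -> 13 lines: arr rub alzwi iizt vgpsj bdui kqo ewuhs irzac stbwc zkwoo dflmy cor
Hunk 2: at line 11 remove [dflmy] add [iwyr,avw,pniet] -> 15 lines: arr rub alzwi iizt vgpsj bdui kqo ewuhs irzac stbwc zkwoo iwyr avw pniet cor
Hunk 3: at line 6 remove [ewuhs,irzac,stbwc] add [rzp] -> 13 lines: arr rub alzwi iizt vgpsj bdui kqo rzp zkwoo iwyr avw pniet cor
Hunk 4: at line 7 remove [zkwoo,iwyr,avw] add [toira,xaud,jsai] -> 13 lines: arr rub alzwi iizt vgpsj bdui kqo rzp toira xaud jsai pniet cor
Hunk 5: at line 3 remove [vgpsj,bdui] add [ozk,skvg,hsdp] -> 14 lines: arr rub alzwi iizt ozk skvg hsdp kqo rzp toira xaud jsai pniet cor
Hunk 6: at line 1 remove [alzwi,iizt,ozk] add [dlps,rvem] -> 13 lines: arr rub dlps rvem skvg hsdp kqo rzp toira xaud jsai pniet cor
Hunk 7: at line 1 remove [rub] add [bpdh,xyci] -> 14 lines: arr bpdh xyci dlps rvem skvg hsdp kqo rzp toira xaud jsai pniet cor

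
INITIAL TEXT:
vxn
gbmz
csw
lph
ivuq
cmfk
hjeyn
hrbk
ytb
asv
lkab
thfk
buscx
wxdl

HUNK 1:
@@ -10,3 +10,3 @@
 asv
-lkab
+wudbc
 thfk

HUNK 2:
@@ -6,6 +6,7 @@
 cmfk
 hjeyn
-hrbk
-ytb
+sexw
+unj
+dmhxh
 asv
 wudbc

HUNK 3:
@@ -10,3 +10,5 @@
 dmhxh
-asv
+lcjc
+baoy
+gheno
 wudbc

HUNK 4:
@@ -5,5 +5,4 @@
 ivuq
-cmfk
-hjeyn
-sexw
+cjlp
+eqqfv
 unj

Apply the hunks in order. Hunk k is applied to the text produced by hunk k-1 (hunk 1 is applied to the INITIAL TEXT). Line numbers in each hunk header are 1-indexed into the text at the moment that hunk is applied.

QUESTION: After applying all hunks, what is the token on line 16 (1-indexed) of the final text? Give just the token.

Hunk 1: at line 10 remove [lkab] add [wudbc] -> 14 lines: vxn gbmz csw lph ivuq cmfk hjeyn hrbk ytb asv wudbc thfk buscx wxdl
Hunk 2: at line 6 remove [hrbk,ytb] add [sexw,unj,dmhxh] -> 15 lines: vxn gbmz csw lph ivuq cmfk hjeyn sexw unj dmhxh asv wudbc thfk buscx wxdl
Hunk 3: at line 10 remove [asv] add [lcjc,baoy,gheno] -> 17 lines: vxn gbmz csw lph ivuq cmfk hjeyn sexw unj dmhxh lcjc baoy gheno wudbc thfk buscx wxdl
Hunk 4: at line 5 remove [cmfk,hjeyn,sexw] add [cjlp,eqqfv] -> 16 lines: vxn gbmz csw lph ivuq cjlp eqqfv unj dmhxh lcjc baoy gheno wudbc thfk buscx wxdl
Final line 16: wxdl

Answer: wxdl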